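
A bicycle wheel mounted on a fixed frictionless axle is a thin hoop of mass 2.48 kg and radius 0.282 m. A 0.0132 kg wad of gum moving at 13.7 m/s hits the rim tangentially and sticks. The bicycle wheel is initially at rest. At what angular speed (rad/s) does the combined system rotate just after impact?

The axle reaction passes through the axle and exerts no torque about it; angular momentum about the axle is conserved through the impact.
I_p = (2.48)(0.282)² = 0.1972 kg·m². Taking the sense of the wad of gum's angular momentum as positive, L_{wad} = m v R = (0.0132)(13.7)(0.282) = 0.05100 kg·m²/s.
L_i = 0 + 0.05100 = 0.05100 kg·m²/s.
After sticking, I_f = I_p + m R² = 0.1972 + (0.0132)(0.282)² = 0.1983 kg·m².
ω_f = L_i / I_f = 0.05100 / 0.1983 = 0.2572 rad/s.

|ω_f| ≈ 0.257 rad/s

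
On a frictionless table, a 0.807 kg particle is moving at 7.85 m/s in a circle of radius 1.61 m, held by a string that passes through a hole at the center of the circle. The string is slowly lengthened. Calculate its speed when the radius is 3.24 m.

v₂ ≈ 3.90 m/s

Central (radial) force ⇒ zero torque about the center ⇒ m v r is constant.
v₂ = v₁ r₁ / r₂ = (7.85)(1.61) / (3.24) = 3.901 m/s.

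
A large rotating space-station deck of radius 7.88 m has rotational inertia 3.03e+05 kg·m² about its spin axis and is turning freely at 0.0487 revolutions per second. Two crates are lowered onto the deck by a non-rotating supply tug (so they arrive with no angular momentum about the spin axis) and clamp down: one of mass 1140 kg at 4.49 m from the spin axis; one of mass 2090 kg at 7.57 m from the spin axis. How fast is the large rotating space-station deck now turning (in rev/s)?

ω_f ≈ 0.0331 rev/s

No external torque acts about the spin axis; L_before = L_after.
Added inertia Σmr² = (1140)(4.49)² + (2090)(7.57)² = 1.427e+05 kg·m²; I_f = 3.030e+05 + 1.427e+05 = 4.457e+05 kg·m².
ω_f = I_p ω_i / I_f = (3.030e+05)(0.0487) / 4.457e+05 = 0.03310 rev/s.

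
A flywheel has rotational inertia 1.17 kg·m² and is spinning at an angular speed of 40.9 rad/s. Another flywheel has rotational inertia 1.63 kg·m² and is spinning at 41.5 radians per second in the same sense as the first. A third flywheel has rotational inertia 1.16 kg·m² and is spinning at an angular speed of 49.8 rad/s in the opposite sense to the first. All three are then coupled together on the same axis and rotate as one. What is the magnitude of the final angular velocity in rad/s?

No external torque acts about the common axis, so total angular momentum is conserved.
Taking A's sense as positive: L = (1.170)(40.9) + (1.630)(41.5) − (1.160)(49.8) = 57.73 kg·m²·rad/s.
Combined I = 1.170 + 1.630 + 1.160 = 3.960 kg·m².
ω_f = L / I = 57.73 / 3.960 = 14.58 rad/s.

|ω_f| ≈ 14.6 rad/s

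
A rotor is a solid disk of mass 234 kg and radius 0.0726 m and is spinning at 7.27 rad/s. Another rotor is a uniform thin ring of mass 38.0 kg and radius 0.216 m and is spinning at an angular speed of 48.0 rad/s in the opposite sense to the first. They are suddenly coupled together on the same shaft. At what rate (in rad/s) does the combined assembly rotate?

|ω_f| ≈ 33.7 rad/s

No external torque acts about the common axis, so total angular momentum is conserved.
Moments of inertia: I_A = ½(234)(0.0726)² = 0.6167 kg·m²; I_B = (38.0)(0.216)² = 1.773 kg·m².
Taking A's sense as positive: L = (0.6167)(7.27) − (1.773)(48.0) = -80.62 kg·m²·rad/s.
Combined I = 0.6167 + 1.773 = 2.390 kg·m².
ω_f = L / I = -80.62 / 2.390 = -33.74 rad/s.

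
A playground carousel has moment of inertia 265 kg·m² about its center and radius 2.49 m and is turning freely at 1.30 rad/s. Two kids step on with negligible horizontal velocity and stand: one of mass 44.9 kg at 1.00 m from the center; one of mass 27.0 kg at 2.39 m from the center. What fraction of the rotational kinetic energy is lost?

No external torque acts about the center; L_before = L_after.
Added inertia Σmr² = (44.9)(1.00)² + (27.0)(2.39)² = 199.1 kg·m²; I_f = 265.0 + 199.1 = 464.1 kg·m².
ω_f = I_p ω_i / I_f = (265.0)(1.30) / 464.1 = 0.7423 rad/s.
KE_i = ½(265.0)(1.300 rad/s)² = 223.9 J; KE_f = ½(464.1)(0.7423)² = 127.9 J.
Fraction lost = 0.4290.

fraction ≈ 0.429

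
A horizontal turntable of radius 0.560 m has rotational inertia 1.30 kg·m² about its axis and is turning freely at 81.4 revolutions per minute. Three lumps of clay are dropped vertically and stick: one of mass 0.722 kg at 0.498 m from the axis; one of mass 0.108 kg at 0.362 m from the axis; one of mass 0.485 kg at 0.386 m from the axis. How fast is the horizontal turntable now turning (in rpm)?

ω_f ≈ 67.6 rpm

No external torque acts about the axis; L_before = L_after.
Added inertia Σmr² = (0.722)(0.498)² + (0.108)(0.362)² + (0.485)(0.386)² = 0.2655 kg·m²; I_f = 1.300 + 0.2655 = 1.565 kg·m².
ω_f = I_p ω_i / I_f = (1.300)(81.4) / 1.565 = 67.60 rpm.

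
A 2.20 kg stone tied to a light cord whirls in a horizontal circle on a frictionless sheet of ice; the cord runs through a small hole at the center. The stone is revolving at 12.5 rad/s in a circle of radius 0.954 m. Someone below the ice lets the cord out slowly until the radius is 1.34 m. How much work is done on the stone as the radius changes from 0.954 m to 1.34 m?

W ≈ -77.1 J

The constraining force is radial, so m r² ω about the center is conserved.
ω₂ = ω₁ (r₁/r₂)² = (12.5)(0.954/1.34)² = 6.336 rad/s.
W = ΔKE = ½m(v₂² − v₁²) = -77.14 J.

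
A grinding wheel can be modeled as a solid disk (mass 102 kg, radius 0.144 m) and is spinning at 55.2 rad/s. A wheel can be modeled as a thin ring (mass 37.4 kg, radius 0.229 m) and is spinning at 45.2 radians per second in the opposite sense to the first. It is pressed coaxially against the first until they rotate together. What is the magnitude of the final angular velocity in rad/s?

The coupling torques are internal; angular momentum about the shared axis is conserved.
Moments of inertia: I_A = ½(102)(0.144)² = 1.058 kg·m²; I_B = (37.4)(0.229)² = 1.961 kg·m².
Taking A's sense as positive: L = (1.058)(55.2) − (1.961)(45.2) = -30.27 kg·m²·rad/s.
Combined I = 1.058 + 1.961 = 3.019 kg·m².
ω_f = L / I = -30.27 / 3.019 = -10.03 rad/s.

|ω_f| ≈ 10.0 rad/s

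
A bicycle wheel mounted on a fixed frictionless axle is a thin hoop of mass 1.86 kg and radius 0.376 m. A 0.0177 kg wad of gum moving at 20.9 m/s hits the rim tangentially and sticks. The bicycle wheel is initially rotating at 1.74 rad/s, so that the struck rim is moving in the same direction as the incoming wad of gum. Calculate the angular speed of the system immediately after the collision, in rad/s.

The axle reaction passes through the axle and exerts no torque about it; angular momentum about the axle is conserved through the impact.
I_p = (1.86)(0.376)² = 0.2630 kg·m². Taking the sense of the wad of gum's angular momentum as positive, L_{wad} = m v R = (0.0177)(20.9)(0.376) = 0.1391 kg·m²/s.
L_i = +I_p ω_p + m v R = +(0.2630)(1.74) + 0.1391 = 0.5966 kg·m²/s.
After sticking, I_f = I_p + m R² = 0.2630 + (0.0177)(0.376)² = 0.2655 kg·m².
ω_f = L_i / I_f = 0.5966 / 0.2655 = 2.248 rad/s.

|ω_f| ≈ 2.25 rad/s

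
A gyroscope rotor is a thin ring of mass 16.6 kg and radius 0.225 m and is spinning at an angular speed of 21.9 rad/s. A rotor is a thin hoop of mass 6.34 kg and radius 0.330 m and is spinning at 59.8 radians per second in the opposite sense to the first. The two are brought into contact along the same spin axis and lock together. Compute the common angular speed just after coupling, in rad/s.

The coupling torques are internal; angular momentum about the shared axis is conserved.
Moments of inertia: I_A = (16.6)(0.225)² = 0.8404 kg·m²; I_B = (6.34)(0.330)² = 0.6904 kg·m².
Taking A's sense as positive: L = (0.8404)(21.9) − (0.6904)(59.8) = -22.88 kg·m²·rad/s.
Combined I = 0.8404 + 0.6904 = 1.531 kg·m².
ω_f = L / I = -22.88 / 1.531 = -14.95 rad/s.

|ω_f| ≈ 14.9 rad/s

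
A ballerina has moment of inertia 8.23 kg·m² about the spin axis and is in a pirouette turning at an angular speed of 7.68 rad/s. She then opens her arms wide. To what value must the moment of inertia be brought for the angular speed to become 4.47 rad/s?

I₂ ≈ 14.1 kg·m²

With no external torque about the axis, L is conserved: I₁ω₁ = I₂ω₂.
I₂ = I₁ω₁ / ω₂ = (8.23)(7.68) / (4.47) = 14.14 kg·m².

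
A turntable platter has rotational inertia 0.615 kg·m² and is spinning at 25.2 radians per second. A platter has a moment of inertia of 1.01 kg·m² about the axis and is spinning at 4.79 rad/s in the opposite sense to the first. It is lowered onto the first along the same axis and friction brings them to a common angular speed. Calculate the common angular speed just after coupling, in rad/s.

No external torque acts about the common axis, so total angular momentum is conserved.
Taking A's sense as positive: L = (0.6150)(25.2) − (1.010)(4.79) = 10.66 kg·m²·rad/s.
Combined I = 0.6150 + 1.010 = 1.625 kg·m².
ω_f = L / I = 10.66 / 1.625 = 6.560 rad/s.

|ω_f| ≈ 6.56 rad/s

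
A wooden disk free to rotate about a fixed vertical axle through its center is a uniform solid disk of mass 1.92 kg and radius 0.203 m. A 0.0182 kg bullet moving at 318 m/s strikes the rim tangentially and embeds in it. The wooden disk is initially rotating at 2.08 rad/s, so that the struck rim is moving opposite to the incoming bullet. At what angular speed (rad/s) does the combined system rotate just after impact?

|ω_f| ≈ 27.1 rad/s

The axle reaction passes through the axle and exerts no torque about it; angular momentum about the axle is conserved through the impact.
I_p = ½(1.92)(0.203)² = 0.03956 kg·m². Taking the sense of the bullet's angular momentum as positive, L_{bullet} = m v R = (0.0182)(318)(0.203) = 1.175 kg·m²/s.
L_i = −I_p ω_p + m v R = −(0.03956)(2.08) + 1.175 = 1.093 kg·m²/s.
After sticking, I_f = I_p + m R² = 0.03956 + (0.0182)(0.203)² = 0.04031 kg·m².
ω_f = L_i / I_f = 1.093 / 0.04031 = 27.10 rad/s.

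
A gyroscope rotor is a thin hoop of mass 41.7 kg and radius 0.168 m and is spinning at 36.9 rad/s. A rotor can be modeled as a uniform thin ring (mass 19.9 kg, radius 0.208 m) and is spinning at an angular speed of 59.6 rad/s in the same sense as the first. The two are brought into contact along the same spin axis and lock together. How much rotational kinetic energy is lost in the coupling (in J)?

The coupling torques are internal; angular momentum about the shared axis is conserved.
Moments of inertia: I_A = (41.7)(0.168)² = 1.177 kg·m²; I_B = (19.9)(0.208)² = 0.8610 kg·m².
Taking A's sense as positive: L = (1.177)(36.9) + (0.8610)(59.6) = 94.74 kg·m²·rad/s.
Combined I = 1.177 + 0.8610 = 2.038 kg·m².
ω_f = L / I = 94.74 / 2.038 = 46.49 rad/s.
KE_i = ½ΣIω² = 2330 J; KE_f = ½(2.038)(46.49)² = 2202 J.

ΔKE lost ≈ 128 J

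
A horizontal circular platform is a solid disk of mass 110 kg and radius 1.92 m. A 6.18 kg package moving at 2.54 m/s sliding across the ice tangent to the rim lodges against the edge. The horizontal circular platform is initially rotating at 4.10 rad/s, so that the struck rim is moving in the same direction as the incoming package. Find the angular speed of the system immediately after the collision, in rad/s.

About the central axle the impulsive forces during the collision are internal, so angular momentum about that axis is conserved.
I_p = ½(110)(1.92)² = 202.8 kg·m². Taking the sense of the package's angular momentum as positive, L_{package} = m v R = (6.18)(2.54)(1.92) = 30.14 kg·m²/s.
L_i = +I_p ω_p + m v R = +(202.8)(4.10) + 30.14 = 861.4 kg·m²/s.
After sticking, I_f = I_p + m R² = 202.8 + (6.18)(1.92)² = 225.5 kg·m².
ω_f = L_i / I_f = 861.4 / 225.5 = 3.819 rad/s.

|ω_f| ≈ 3.82 rad/s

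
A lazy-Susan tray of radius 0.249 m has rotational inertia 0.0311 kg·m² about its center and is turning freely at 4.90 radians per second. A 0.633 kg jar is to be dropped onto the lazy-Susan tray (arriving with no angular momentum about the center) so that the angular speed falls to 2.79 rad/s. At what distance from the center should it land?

r ≈ 0.193 m

The added mass arrives with no angular momentum about the center, and any external torque about the center is negligible, so the system's angular momentum is conserved.
I_p ω_i = (I_p + m r²) ω_f ⇒ m r² = I_p(ω_i/ω_f − 1) = 0.03110(4.90/2.79 − 1) = 0.02352 kg·m².
r = √(0.02352/0.633) = 0.1928 m.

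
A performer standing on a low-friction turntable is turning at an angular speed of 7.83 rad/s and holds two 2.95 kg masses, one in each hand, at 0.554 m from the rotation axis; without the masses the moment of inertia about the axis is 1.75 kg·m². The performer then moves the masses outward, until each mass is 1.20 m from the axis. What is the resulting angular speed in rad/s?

ω₂ ≈ 2.72 rad/s

No external torque acts about the spin axis, so angular momentum is conserved.
I₁ = 1.75 + 2(2.95)(0.554)² = 3.561 kg·m²; I₂ = 1.75 + 2(2.95)(1.20)² = 10.25 kg·m².
ω₂ = I₁ω₁ / I₂ = (3.561)(7.83 rad/s) / (10.25) = 2.721 rad/s.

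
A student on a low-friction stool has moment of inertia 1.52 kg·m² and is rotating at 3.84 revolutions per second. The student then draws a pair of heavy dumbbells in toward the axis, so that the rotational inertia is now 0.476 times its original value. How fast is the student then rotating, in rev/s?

Angular momentum about the spin axis is conserved since the torque about it is zero.
I₂ = 0.476 × 1.52 = 0.7235 kg·m².
ω₂ = I₁ω₁ / I₂ = (1.520)(3.84 rev/s) / (0.7235) = 8.067 rev/s.

ω₂ ≈ 8.07 rev/s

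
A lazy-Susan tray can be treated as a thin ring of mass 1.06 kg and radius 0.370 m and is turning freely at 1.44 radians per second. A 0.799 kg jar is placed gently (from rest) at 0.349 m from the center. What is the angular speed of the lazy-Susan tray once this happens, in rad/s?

The added mass arrives with no angular momentum about the center, and any external torque about the center is negligible, so the system's angular momentum is conserved.
I_p = (1.06)(0.370)² = 0.1451 kg·m².
Added inertia Σmr² = (0.799)(0.349)² = 0.09732 kg·m²; I_f = 0.1451 + 0.09732 = 0.2424 kg·m².
ω_f = I_p ω_i / I_f = (0.1451)(1.44) / 0.2424 = 0.8619 rad/s.

ω_f ≈ 0.862 rad/s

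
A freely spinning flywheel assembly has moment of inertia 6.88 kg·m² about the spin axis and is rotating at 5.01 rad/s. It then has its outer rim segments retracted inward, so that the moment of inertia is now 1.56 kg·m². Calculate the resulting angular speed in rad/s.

ω₂ ≈ 22.1 rad/s

Angular momentum about the spin axis is conserved since the torque about it is zero.
ω₂ = I₁ω₁ / I₂ = (6.880)(5.01 rad/s) / (1.560) = 22.10 rad/s.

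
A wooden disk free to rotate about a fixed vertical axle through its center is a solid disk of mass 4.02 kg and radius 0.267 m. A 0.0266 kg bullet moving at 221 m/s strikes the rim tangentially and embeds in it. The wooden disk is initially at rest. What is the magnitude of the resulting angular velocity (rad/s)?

About the axle the impulsive forces during the collision are internal, so angular momentum about that axis is conserved.
I_p = ½(4.02)(0.267)² = 0.1433 kg·m². Taking the sense of the bullet's angular momentum as positive, L_{bullet} = m v R = (0.0266)(221)(0.267) = 1.570 kg·m²/s.
L_i = 0 + 1.570 = 1.570 kg·m²/s.
After sticking, I_f = I_p + m R² = 0.1433 + (0.0266)(0.267)² = 0.1452 kg·m².
ω_f = L_i / I_f = 1.570 / 0.1452 = 10.81 rad/s.

|ω_f| ≈ 10.8 rad/s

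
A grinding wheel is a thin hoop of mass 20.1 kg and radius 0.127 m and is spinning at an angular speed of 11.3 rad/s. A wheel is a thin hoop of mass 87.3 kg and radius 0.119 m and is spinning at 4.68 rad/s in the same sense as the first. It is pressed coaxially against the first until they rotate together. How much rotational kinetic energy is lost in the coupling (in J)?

No external torque acts about the common axis, so total angular momentum is conserved.
Moments of inertia: I_A = (20.1)(0.127)² = 0.3242 kg·m²; I_B = (87.3)(0.119)² = 1.236 kg·m².
Taking A's sense as positive: L = (0.3242)(11.3) + (1.236)(4.68) = 9.449 kg·m²·rad/s.
Combined I = 0.3242 + 1.236 = 1.560 kg·m².
ω_f = L / I = 9.449 / 1.560 = 6.055 rad/s.
KE_i = ½ΣIω² = 34.24 J; KE_f = ½(1.560)(6.055)² = 28.61 J.

ΔKE lost ≈ 5.63 J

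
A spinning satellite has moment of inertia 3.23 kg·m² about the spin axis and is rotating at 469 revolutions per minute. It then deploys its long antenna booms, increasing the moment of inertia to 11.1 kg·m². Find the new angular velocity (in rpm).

ω₂ ≈ 136 rpm

Angular momentum about the spin axis is conserved since the torque about it is zero.
ω₂ = I₁ω₁ / I₂ = (3.230)(469 rpm) / (11.10) = 136.5 rpm.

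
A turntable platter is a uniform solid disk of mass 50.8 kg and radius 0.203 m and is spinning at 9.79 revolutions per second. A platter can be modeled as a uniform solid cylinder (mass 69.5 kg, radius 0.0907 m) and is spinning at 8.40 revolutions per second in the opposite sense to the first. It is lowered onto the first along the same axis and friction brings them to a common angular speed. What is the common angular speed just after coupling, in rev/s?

|ω_f| ≈ 5.89 rev/s

The coupling torques are internal; angular momentum about the shared axis is conserved.
Moments of inertia: I_A = ½(50.8)(0.203)² = 1.047 kg·m²; I_B = ½(69.5)(0.0907)² = 0.2859 kg·m².
Taking A's sense as positive: L = (1.047)(9.79) − (0.2859)(8.40) = 7.846 kg·m²·rev/s.
Combined I = 1.047 + 0.2859 = 1.333 kg·m².
ω_f = L / I = 7.846 / 1.333 = 5.888 rev/s.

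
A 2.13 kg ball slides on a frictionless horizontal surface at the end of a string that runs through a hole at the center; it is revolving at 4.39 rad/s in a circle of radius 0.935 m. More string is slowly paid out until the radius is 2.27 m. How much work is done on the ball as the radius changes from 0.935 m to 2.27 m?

The constraining force is radial, so m r² ω about the center is conserved.
ω₂ = ω₁ (r₁/r₂)² = (4.39)(0.935/2.27)² = 0.7448 rad/s.
W = ΔKE = ½m(v₂² − v₁²) = -14.90 J.

W ≈ -14.9 J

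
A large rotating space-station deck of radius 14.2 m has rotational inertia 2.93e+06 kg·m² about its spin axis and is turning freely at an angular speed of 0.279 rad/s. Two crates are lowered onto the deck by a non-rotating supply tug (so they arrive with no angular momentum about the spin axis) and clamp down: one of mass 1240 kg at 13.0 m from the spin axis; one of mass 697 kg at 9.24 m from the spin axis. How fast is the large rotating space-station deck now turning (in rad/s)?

ω_f ≈ 0.256 rad/s

No external torque acts about the spin axis; L_before = L_after.
Added inertia Σmr² = (1240)(13.0)² + (697)(9.24)² = 2.691e+05 kg·m²; I_f = 2.930e+06 + 2.691e+05 = 3.199e+06 kg·m².
ω_f = I_p ω_i / I_f = (2.930e+06)(0.279) / 3.199e+06 = 0.2555 rad/s.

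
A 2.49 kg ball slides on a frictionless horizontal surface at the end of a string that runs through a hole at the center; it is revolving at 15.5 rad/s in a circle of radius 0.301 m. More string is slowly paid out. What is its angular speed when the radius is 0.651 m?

ω₂ ≈ 3.31 rad/s

The constraining force is radial, so m r² ω about the center is conserved.
ω₂ = ω₁ (r₁/r₂)² = (15.5)(0.301/0.651)² = 3.314 rad/s.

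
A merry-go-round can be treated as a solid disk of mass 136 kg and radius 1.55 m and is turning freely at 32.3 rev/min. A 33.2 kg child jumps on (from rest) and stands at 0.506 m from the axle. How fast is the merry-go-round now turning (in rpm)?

ω_f ≈ 30.7 rpm

No external torque acts about the axle; L_before = L_after.
I_p = ½(136)(1.55)² = 163.4 kg·m².
Added inertia Σmr² = (33.2)(0.506)² = 8.500 kg·m²; I_f = 163.4 + 8.500 = 171.9 kg·m².
ω_f = I_p ω_i / I_f = (163.4)(32.3) / 171.9 = 30.70 rpm.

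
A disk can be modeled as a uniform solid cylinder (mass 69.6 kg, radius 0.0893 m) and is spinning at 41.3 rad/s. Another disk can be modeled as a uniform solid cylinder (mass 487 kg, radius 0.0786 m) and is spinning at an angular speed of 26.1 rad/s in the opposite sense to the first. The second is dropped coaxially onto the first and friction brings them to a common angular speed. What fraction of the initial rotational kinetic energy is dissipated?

fraction ≈ 0.710

No external torque acts about the common axis, so total angular momentum is conserved.
Moments of inertia: I_A = ½(69.6)(0.0893)² = 0.2775 kg·m²; I_B = ½(487)(0.0786)² = 1.504 kg·m².
Taking A's sense as positive: L = (0.2775)(41.3) − (1.504)(26.1) = -27.80 kg·m²·rad/s.
Combined I = 0.2775 + 1.504 = 1.782 kg·m².
ω_f = L / I = -27.80 / 1.782 = -15.60 rad/s.
KE_i = ½ΣIω² = 749.1 J; KE_f = ½(1.782)(15.60)² = 216.9 J.
Fraction dissipated = (KE_i − KE_f)/KE_i = 0.7104.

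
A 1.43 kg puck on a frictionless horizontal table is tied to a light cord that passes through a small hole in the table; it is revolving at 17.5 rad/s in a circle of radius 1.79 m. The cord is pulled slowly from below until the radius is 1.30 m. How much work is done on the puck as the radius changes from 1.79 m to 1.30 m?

W ≈ 629 J

The constraining force is radial, so m r² ω about the center is conserved.
ω₂ = ω₁ (r₁/r₂)² = (17.5)(1.79/1.30)² = 33.18 rad/s.
W = ΔKE = ½m(v₂² − v₁²) = 628.6 J.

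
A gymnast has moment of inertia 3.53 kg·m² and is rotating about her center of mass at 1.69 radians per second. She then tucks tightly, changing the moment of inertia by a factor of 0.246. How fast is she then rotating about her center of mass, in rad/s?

ω₂ ≈ 6.87 rad/s

With no external torque about the axis, L is conserved: I₁ω₁ = I₂ω₂.
I₂ = 0.246 × 3.53 = 0.8684 kg·m².
ω₂ = I₁ω₁ / I₂ = (3.530)(1.69 rad/s) / (0.8684) = 6.870 rad/s.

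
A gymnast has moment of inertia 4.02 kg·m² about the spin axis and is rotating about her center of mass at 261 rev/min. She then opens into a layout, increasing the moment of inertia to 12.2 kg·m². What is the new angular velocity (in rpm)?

ω₂ ≈ 86.0 rpm

No external torque acts about the spin axis, so angular momentum is conserved.
ω₂ = I₁ω₁ / I₂ = (4.020)(261 rpm) / (12.20) = 86.00 rpm.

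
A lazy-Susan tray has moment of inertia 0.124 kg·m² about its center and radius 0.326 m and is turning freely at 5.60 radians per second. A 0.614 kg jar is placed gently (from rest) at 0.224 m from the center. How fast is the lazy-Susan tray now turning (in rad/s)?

No external torque acts about the center; L_before = L_after.
Added inertia Σmr² = (0.614)(0.224)² = 0.03081 kg·m²; I_f = 0.1240 + 0.03081 = 0.1548 kg·m².
ω_f = I_p ω_i / I_f = (0.1240)(5.60) / 0.1548 = 4.486 rad/s.

ω_f ≈ 4.49 rad/s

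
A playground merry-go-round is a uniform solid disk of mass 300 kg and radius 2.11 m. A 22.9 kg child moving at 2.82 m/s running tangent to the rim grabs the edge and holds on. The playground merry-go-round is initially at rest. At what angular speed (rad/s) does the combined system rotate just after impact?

About the axle the impulsive forces during the collision are internal, so angular momentum about that axis is conserved.
I_p = ½(300)(2.11)² = 667.8 kg·m². Taking the sense of the child's angular momentum as positive, L_{child} = m v R = (22.9)(2.82)(2.11) = 136.3 kg·m²/s.
L_i = 0 + 136.3 = 136.3 kg·m²/s.
After sticking, I_f = I_p + m R² = 667.8 + (22.9)(2.11)² = 769.8 kg·m².
ω_f = L_i / I_f = 136.3 / 769.8 = 0.1770 rad/s.

|ω_f| ≈ 0.177 rad/s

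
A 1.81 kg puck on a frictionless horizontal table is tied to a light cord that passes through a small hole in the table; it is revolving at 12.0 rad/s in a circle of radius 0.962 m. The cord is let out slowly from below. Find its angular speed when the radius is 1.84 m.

No torque about the axis ⇒ m r₁² ω₁ = m r₂² ω₂.
ω₂ = ω₁ (r₁/r₂)² = (12.0)(0.962/1.84)² = 3.280 rad/s.

ω₂ ≈ 3.28 rad/s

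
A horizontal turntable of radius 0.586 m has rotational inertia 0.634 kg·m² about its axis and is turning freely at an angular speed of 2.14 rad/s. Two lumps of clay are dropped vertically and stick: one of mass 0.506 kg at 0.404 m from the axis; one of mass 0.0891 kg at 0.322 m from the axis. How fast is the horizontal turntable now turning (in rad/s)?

ω_f ≈ 1.87 rad/s

The added mass arrives with no angular momentum about the axis, and any external torque about the axis is negligible, so the system's angular momentum is conserved.
Added inertia Σmr² = (0.506)(0.404)² + (0.0891)(0.322)² = 0.09183 kg·m²; I_f = 0.6340 + 0.09183 = 0.7258 kg·m².
ω_f = I_p ω_i / I_f = (0.6340)(2.14) / 0.7258 = 1.869 rad/s.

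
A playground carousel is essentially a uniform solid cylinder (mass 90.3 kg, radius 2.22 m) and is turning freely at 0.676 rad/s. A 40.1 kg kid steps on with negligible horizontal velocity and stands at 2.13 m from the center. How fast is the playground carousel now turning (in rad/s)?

ω_f ≈ 0.372 rad/s

No external torque acts about the center; L_before = L_after.
I_p = ½(90.3)(2.22)² = 222.5 kg·m².
Added inertia Σmr² = (40.1)(2.13)² = 181.9 kg·m²; I_f = 222.5 + 181.9 = 404.4 kg·m².
ω_f = I_p ω_i / I_f = (222.5)(0.676) / 404.4 = 0.3719 rad/s.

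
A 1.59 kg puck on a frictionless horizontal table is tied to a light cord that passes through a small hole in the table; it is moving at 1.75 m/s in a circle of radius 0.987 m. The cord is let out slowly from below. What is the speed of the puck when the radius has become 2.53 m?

v₂ ≈ 0.683 m/s

Central (radial) force ⇒ zero torque about the center ⇒ m v r is constant.
v₂ = v₁ r₁ / r₂ = (1.75)(0.987) / (2.53) = 0.6827 m/s.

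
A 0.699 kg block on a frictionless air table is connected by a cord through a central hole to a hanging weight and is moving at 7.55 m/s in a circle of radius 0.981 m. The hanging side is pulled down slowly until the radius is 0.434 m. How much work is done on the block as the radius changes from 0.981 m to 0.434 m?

Central (radial) force ⇒ zero torque about the center ⇒ m v r is constant.
v₂ = v₁ r₁ / r₂ = (7.55)(0.981) / (0.434) = 17.07 m/s.
W = ΔKE = ½m(v₂² − v₁²) = 81.87 J.

W ≈ 81.9 J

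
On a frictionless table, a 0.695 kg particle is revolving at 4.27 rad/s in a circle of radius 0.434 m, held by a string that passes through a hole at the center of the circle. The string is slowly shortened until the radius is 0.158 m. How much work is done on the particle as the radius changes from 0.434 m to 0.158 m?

No torque about the axis ⇒ m r₁² ω₁ = m r₂² ω₂.
ω₂ = ω₁ (r₁/r₂)² = (4.27)(0.434/0.158)² = 32.22 rad/s.
W = ΔKE = ½m(v₂² − v₁²) = 7.811 J.

W ≈ 7.81 J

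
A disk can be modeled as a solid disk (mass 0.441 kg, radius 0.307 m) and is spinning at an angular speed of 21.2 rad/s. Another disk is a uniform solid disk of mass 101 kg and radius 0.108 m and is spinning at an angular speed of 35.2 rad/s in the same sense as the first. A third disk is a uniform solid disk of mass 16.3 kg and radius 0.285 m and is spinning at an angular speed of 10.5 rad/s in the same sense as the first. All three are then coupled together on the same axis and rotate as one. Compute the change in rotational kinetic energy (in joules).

The coupling torques are internal; angular momentum about the shared axis is conserved.
Moments of inertia: I_A = ½(0.441)(0.307)² = 0.02078 kg·m²; I_B = ½(101)(0.108)² = 0.5890 kg·m²; I_C = ½(16.3)(0.285)² = 0.6620 kg·m².
Taking A's sense as positive: L = (0.02078)(21.2) + (0.5890)(35.2) + (0.6620)(10.5) = 28.13 kg·m²·rad/s.
Combined I = 0.02078 + 0.5890 + 0.6620 = 1.272 kg·m².
ω_f = L / I = 28.13 / 1.272 = 22.11 rad/s.
KE_i = ½ΣIω² = 406.1 J; KE_f = ½(1.272)(22.11)² = 311.0 J.

ΔKE ≈ -95.1 J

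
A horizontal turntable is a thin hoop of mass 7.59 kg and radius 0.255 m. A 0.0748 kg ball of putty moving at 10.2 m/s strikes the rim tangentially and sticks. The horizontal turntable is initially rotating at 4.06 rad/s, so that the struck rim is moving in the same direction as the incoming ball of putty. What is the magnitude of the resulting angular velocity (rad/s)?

About the axle the impulsive forces during the collision are internal, so angular momentum about that axis is conserved.
I_p = (7.59)(0.255)² = 0.4935 kg·m². Taking the sense of the ball of putty's angular momentum as positive, L_{ball} = m v R = (0.0748)(10.2)(0.255) = 0.1946 kg·m²/s.
L_i = +I_p ω_p + m v R = +(0.4935)(4.06) + 0.1946 = 2.198 kg·m²/s.
After sticking, I_f = I_p + m R² = 0.4935 + (0.0748)(0.255)² = 0.4984 kg·m².
ω_f = L_i / I_f = 2.198 / 0.4984 = 4.411 rad/s.

|ω_f| ≈ 4.41 rad/s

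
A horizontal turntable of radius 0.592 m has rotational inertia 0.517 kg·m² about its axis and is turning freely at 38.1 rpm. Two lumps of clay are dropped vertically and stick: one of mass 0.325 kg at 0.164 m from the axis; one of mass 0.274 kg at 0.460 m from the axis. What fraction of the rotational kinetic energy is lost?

No external torque acts about the axis; L_before = L_after.
Added inertia Σmr² = (0.325)(0.164)² + (0.274)(0.460)² = 0.06672 kg·m²; I_f = 0.5170 + 0.06672 = 0.5837 kg·m².
ω_f = I_p ω_i / I_f = (0.5170)(38.1) / 0.5837 = 33.75 rpm.
KE_i = ½(0.5170)(3.990 rad/s)² = 4.115 J; KE_f = ½(0.5837)(3.534)² = 3.645 J.
Fraction lost = 0.1143.

fraction ≈ 0.114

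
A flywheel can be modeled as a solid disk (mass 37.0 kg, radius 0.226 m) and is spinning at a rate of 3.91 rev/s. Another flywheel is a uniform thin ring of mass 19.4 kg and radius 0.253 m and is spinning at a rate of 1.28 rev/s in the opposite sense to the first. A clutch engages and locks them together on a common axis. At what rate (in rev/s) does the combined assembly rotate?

No external torque acts about the common axis, so total angular momentum is conserved.
Moments of inertia: I_A = ½(37.0)(0.226)² = 0.9449 kg·m²; I_B = (19.4)(0.253)² = 1.242 kg·m².
Taking A's sense as positive: L = (0.9449)(3.91) − (1.242)(1.28) = 2.105 kg·m²·rev/s.
Combined I = 0.9449 + 1.242 = 2.187 kg·m².
ω_f = L / I = 2.105 / 2.187 = 0.9627 rev/s.

|ω_f| ≈ 0.963 rev/s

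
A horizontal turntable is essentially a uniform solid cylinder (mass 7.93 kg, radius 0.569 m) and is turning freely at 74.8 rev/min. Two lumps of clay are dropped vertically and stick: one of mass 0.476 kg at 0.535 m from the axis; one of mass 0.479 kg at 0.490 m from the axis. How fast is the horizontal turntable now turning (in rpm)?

ω_f ≈ 62.6 rpm

No external torque acts about the axis; L_before = L_after.
I_p = ½(7.93)(0.569)² = 1.284 kg·m².
Added inertia Σmr² = (0.476)(0.535)² + (0.479)(0.490)² = 0.2513 kg·m²; I_f = 1.284 + 0.2513 = 1.535 kg·m².
ω_f = I_p ω_i / I_f = (1.284)(74.8) / 1.535 = 62.56 rpm.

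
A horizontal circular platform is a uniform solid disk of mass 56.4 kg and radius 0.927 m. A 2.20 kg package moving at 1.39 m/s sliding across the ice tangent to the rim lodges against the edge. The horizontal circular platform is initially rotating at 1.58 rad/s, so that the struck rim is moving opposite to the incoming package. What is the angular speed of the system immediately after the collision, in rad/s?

About the central axle the impulsive forces during the collision are internal, so angular momentum about that axis is conserved.
I_p = ½(56.4)(0.927)² = 24.23 kg·m². Taking the sense of the package's angular momentum as positive, L_{package} = m v R = (2.20)(1.39)(0.927) = 2.835 kg·m²/s.
L_i = −I_p ω_p + m v R = −(24.23)(1.58) + 2.835 = -35.45 kg·m²/s.
After sticking, I_f = I_p + m R² = 24.23 + (2.20)(0.927)² = 26.12 kg·m².
ω_f = L_i / I_f = -35.45 / 26.12 = -1.357 rad/s.

|ω_f| ≈ 1.36 rad/s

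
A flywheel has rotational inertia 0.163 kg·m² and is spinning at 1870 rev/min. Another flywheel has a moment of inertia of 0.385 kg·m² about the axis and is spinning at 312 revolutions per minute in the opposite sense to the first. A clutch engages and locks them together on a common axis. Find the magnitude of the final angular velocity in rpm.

The coupling torques are internal; angular momentum about the shared axis is conserved.
Taking A's sense as positive: L = (0.1630)(1870) − (0.3850)(312) = 184.7 kg·m²·rpm.
Combined I = 0.1630 + 0.3850 = 0.5480 kg·m².
ω_f = L / I = 184.7 / 0.5480 = 337.0 rpm.

|ω_f| ≈ 337 rpm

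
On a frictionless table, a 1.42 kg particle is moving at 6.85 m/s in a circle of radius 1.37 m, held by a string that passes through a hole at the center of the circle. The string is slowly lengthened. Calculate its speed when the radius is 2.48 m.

v₂ ≈ 3.78 m/s

The only horizontal force on the mass is along the cord (radial), so it exerts no torque about the hole and angular momentum m v r is conserved.
v₂ = v₁ r₁ / r₂ = (6.85)(1.37) / (2.48) = 3.784 m/s.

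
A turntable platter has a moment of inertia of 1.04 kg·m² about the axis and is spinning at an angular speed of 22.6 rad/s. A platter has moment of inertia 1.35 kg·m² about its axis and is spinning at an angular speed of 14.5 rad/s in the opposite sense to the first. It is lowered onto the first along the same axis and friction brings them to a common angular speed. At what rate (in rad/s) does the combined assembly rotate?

No external torque acts about the common axis, so total angular momentum is conserved.
Taking A's sense as positive: L = (1.040)(22.6) − (1.350)(14.5) = 3.929 kg·m²·rad/s.
Combined I = 1.040 + 1.350 = 2.390 kg·m².
ω_f = L / I = 3.929 / 2.390 = 1.644 rad/s.

|ω_f| ≈ 1.64 rad/s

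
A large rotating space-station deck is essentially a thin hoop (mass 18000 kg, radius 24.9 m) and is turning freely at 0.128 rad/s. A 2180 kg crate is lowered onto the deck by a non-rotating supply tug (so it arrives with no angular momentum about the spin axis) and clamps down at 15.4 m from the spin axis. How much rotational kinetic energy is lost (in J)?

The added mass arrives with no angular momentum about the spin axis, and any external torque about the spin axis is negligible, so the system's angular momentum is conserved.
I_p = (18000)(24.9)² = 1.116e+07 kg·m².
Added inertia Σmr² = (2180)(15.4)² = 5.170e+05 kg·m²; I_f = 1.116e+07 + 5.170e+05 = 1.168e+07 kg·m².
ω_f = I_p ω_i / I_f = (1.116e+07)(0.128) / 1.168e+07 = 0.1223 rad/s.
KE_i = ½(1.116e+07)(0.1280 rad/s)² = 91420 J; KE_f = ½(1.168e+07)(0.1223)² = 87380 J.

energy lost ≈ 4050 J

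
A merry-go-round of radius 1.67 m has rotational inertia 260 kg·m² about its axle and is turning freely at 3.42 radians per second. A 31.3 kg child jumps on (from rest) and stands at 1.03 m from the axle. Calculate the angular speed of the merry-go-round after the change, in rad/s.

The added mass arrives with no angular momentum about the axle, and any external torque about the axle is negligible, so the system's angular momentum is conserved.
Added inertia Σmr² = (31.3)(1.03)² = 33.21 kg·m²; I_f = 260.0 + 33.21 = 293.2 kg·m².
ω_f = I_p ω_i / I_f = (260.0)(3.42) / 293.2 = 3.033 rad/s.

ω_f ≈ 3.03 rad/s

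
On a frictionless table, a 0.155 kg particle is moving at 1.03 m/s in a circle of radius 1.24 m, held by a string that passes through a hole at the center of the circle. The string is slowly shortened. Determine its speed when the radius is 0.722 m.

Central (radial) force ⇒ zero torque about the center ⇒ m v r is constant.
v₂ = v₁ r₁ / r₂ = (1.03)(1.24) / (0.722) = 1.769 m/s.

v₂ ≈ 1.77 m/s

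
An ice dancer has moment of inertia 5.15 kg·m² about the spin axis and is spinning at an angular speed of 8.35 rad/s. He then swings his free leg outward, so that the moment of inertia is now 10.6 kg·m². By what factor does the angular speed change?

ω₂/ω₁ ≈ 0.486

No external torque acts about the spin axis, so angular momentum is conserved.
ω₂/ω₁ = I₁/I₂ = 5.150 / 10.60 = 0.4858.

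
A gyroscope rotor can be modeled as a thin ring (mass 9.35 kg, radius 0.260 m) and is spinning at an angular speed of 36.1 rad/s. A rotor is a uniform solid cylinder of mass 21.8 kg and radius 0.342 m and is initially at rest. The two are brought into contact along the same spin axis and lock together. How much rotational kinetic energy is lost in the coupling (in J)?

No external torque acts about the common axis, so total angular momentum is conserved.
Moments of inertia: I_A = (9.35)(0.260)² = 0.6321 kg·m²; I_B = ½(21.8)(0.342)² = 1.275 kg·m².
Taking A's sense as positive: L = (0.6321)(36.1) = 22.82 kg·m²·rad/s.
Combined I = 0.6321 + 1.275 = 1.907 kg·m².
ω_f = L / I = 22.82 / 1.907 = 11.97 rad/s.
KE_i = ½ΣIω² = 411.9 J; KE_f = ½(1.907)(11.97)² = 136.5 J.

ΔKE lost ≈ 275 J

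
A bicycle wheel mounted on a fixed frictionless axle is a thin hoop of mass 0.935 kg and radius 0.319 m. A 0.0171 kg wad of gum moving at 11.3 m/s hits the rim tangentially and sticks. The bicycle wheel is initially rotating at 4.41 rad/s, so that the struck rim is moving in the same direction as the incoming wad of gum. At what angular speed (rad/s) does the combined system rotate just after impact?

|ω_f| ≈ 4.97 rad/s

The axle reaction passes through the axle and exerts no torque about it; angular momentum about the axle is conserved through the impact.
I_p = (0.935)(0.319)² = 0.09515 kg·m². Taking the sense of the wad of gum's angular momentum as positive, L_{wad} = m v R = (0.0171)(11.3)(0.319) = 0.06164 kg·m²/s.
L_i = +I_p ω_p + m v R = +(0.09515)(4.41) + 0.06164 = 0.4812 kg·m²/s.
After sticking, I_f = I_p + m R² = 0.09515 + (0.0171)(0.319)² = 0.09689 kg·m².
ω_f = L_i / I_f = 0.4812 / 0.09689 = 4.967 rad/s.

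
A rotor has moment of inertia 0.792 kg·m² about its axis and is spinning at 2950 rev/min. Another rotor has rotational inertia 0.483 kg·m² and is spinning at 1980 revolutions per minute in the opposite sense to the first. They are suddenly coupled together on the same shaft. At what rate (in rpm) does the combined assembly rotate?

No external torque acts about the common axis, so total angular momentum is conserved.
Taking A's sense as positive: L = (0.7920)(2950) − (0.4830)(1980) = 1380 kg·m²·rpm.
Combined I = 0.7920 + 0.4830 = 1.275 kg·m².
ω_f = L / I = 1380 / 1.275 = 1082 rpm.

|ω_f| ≈ 1080 rpm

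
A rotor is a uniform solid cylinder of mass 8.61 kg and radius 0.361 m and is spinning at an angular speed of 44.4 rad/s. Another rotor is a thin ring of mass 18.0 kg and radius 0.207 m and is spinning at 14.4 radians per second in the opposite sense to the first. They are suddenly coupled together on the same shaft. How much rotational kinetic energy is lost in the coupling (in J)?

No external torque acts about the common axis, so total angular momentum is conserved.
Moments of inertia: I_A = ½(8.61)(0.361)² = 0.5610 kg·m²; I_B = (18.0)(0.207)² = 0.7713 kg·m².
Taking A's sense as positive: L = (0.5610)(44.4) − (0.7713)(14.4) = 13.80 kg·m²·rad/s.
Combined I = 0.5610 + 0.7713 = 1.332 kg·m².
ω_f = L / I = 13.80 / 1.332 = 10.36 rad/s.
KE_i = ½ΣIω² = 633.0 J; KE_f = ½(1.332)(10.36)² = 71.50 J.

ΔKE lost ≈ 561 J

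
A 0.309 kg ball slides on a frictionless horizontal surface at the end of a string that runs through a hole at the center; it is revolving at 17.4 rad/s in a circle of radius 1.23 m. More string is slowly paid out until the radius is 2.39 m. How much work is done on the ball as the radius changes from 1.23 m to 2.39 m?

W ≈ -52.0 J

No torque about the axis ⇒ m r₁² ω₁ = m r₂² ω₂.
ω₂ = ω₁ (r₁/r₂)² = (17.4)(1.23/2.39)² = 4.609 rad/s.
W = ΔKE = ½m(v₂² − v₁²) = -52.02 J.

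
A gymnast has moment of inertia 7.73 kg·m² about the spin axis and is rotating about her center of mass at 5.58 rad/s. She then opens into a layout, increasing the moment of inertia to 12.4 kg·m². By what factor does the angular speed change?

ω₂/ω₁ ≈ 0.623

No external torque acts about the spin axis, so angular momentum is conserved.
ω₂/ω₁ = I₁/I₂ = 7.730 / 12.40 = 0.6234.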